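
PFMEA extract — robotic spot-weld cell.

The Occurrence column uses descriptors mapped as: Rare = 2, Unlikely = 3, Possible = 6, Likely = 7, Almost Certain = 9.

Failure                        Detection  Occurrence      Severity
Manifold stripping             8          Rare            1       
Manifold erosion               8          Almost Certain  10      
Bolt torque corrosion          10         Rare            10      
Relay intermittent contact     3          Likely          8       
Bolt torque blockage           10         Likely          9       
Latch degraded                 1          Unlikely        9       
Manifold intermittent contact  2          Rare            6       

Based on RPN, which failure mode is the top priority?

RPN = Severity × Occurrence × Detection:
  Manifold stripping: 1 × 2 × 8 = 16
  Manifold erosion: 10 × 9 × 8 = 720
  Bolt torque corrosion: 10 × 2 × 10 = 200
  Relay intermittent contact: 8 × 7 × 3 = 168
  Bolt torque blockage: 9 × 7 × 10 = 630
  Latch degraded: 9 × 3 × 1 = 27
  Manifold intermittent contact: 6 × 2 × 2 = 24
Highest RPN is 720 → Manifold erosion.

Manifold erosion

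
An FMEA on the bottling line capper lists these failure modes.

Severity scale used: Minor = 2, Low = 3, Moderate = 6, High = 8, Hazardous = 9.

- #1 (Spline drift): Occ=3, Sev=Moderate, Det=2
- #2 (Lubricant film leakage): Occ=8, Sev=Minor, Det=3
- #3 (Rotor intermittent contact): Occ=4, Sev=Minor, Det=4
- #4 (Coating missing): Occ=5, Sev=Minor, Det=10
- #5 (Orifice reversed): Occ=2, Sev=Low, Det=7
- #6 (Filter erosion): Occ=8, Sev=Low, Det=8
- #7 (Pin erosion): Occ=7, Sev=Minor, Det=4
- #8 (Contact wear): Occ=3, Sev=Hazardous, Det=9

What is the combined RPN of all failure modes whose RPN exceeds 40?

RPN = Severity × Occurrence × Detection:
  #1: 6 × 3 × 2 = 36
  #2: 2 × 8 × 3 = 48
  #3: 2 × 4 × 4 = 32
  #4: 2 × 5 × 10 = 100
  #5: 3 × 2 × 7 = 42
  #6: 3 × 8 × 8 = 192
  #7: 2 × 7 × 4 = 56
  #8: 9 × 3 × 9 = 243
RPN > 40: #2 (48), #4 (100), #5 (42), #6 (192), #7 (56), #8 (243).
Sum: 48 + 100 + 42 + 192 + 56 + 243 = 681.

681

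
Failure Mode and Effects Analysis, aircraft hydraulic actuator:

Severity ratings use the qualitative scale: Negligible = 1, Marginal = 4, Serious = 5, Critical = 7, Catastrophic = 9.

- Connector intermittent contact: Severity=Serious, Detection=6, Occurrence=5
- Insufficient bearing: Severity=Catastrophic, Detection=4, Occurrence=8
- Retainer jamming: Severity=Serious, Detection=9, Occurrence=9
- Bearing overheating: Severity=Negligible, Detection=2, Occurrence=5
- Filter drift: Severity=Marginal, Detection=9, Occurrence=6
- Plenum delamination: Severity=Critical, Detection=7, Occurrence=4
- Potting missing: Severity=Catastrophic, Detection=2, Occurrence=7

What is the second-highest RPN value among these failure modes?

288

RPN = Severity × Occurrence × Detection:
  Connector intermittent contact: 5 × 5 × 6 = 150
  Insufficient bearing: 9 × 8 × 4 = 288
  Retainer jamming: 5 × 9 × 9 = 405
  Bearing overheating: 1 × 5 × 2 = 10
  Filter drift: 4 × 6 × 9 = 216
  Plenum delamination: 7 × 4 × 7 = 196
  Potting missing: 9 × 7 × 2 = 126
Sorted descending: 405, 288, 216, 196, 150, 126, 10.
The second-highest RPN is 288 (Insufficient bearing).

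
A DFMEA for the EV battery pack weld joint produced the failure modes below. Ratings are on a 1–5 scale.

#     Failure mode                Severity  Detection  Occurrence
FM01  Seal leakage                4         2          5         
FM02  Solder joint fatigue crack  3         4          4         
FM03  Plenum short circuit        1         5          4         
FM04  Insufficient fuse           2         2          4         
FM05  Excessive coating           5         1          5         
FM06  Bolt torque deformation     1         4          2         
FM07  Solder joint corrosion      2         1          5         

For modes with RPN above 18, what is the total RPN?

133

RPN = Severity × Occurrence × Detection:
  FM01: 4 × 5 × 2 = 40
  FM02: 3 × 4 × 4 = 48
  FM03: 1 × 4 × 5 = 20
  FM04: 2 × 4 × 2 = 16
  FM05: 5 × 5 × 1 = 25
  FM06: 1 × 2 × 4 = 8
  FM07: 2 × 5 × 1 = 10
RPN > 18: FM01 (40), FM02 (48), FM03 (20), FM05 (25).
Sum: 40 + 48 + 20 + 25 = 133.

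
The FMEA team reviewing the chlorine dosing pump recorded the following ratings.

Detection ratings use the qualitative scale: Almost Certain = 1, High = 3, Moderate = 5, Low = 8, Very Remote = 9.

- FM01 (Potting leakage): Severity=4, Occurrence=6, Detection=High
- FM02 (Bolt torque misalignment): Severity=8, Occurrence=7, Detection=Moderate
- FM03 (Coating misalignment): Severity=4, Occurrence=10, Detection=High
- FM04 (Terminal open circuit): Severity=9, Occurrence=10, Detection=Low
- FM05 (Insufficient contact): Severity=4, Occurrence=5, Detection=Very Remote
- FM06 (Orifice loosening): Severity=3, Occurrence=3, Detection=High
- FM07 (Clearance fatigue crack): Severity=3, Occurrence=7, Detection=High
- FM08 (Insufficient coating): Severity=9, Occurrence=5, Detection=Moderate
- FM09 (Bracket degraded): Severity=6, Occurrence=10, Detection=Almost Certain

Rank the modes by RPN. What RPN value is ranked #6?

72

RPN = Severity × Occurrence × Detection:
  FM01: 4 × 6 × 3 = 72
  FM02: 8 × 7 × 5 = 280
  FM03: 4 × 10 × 3 = 120
  FM04: 9 × 10 × 8 = 720
  FM05: 4 × 5 × 9 = 180
  FM06: 3 × 3 × 3 = 27
  FM07: 3 × 7 × 3 = 63
  FM08: 9 × 5 × 5 = 225
  FM09: 6 × 10 × 1 = 60
Sorted descending: 720, 280, 225, 180, 120, 72, 63, 60, 27.
The sixth-highest RPN is 72 (FM01).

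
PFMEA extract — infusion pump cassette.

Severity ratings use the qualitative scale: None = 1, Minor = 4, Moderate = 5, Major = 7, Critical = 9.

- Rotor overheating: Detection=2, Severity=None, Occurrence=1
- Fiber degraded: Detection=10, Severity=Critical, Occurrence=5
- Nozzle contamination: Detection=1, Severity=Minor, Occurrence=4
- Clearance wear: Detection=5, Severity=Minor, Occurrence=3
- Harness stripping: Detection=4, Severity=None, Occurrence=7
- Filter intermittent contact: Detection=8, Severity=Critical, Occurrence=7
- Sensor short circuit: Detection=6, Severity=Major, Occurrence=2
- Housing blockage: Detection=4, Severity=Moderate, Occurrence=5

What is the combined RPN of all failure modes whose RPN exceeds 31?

RPN = Severity × Occurrence × Detection:
  Rotor overheating: 1 × 1 × 2 = 2
  Fiber degraded: 9 × 5 × 10 = 450
  Nozzle contamination: 4 × 4 × 1 = 16
  Clearance wear: 4 × 3 × 5 = 60
  Harness stripping: 1 × 7 × 4 = 28
  Filter intermittent contact: 9 × 7 × 8 = 504
  Sensor short circuit: 7 × 2 × 6 = 84
  Housing blockage: 5 × 5 × 4 = 100
RPN > 31: Fiber degraded (450), Clearance wear (60), Filter intermittent contact (504), Sensor short circuit (84), Housing blockage (100).
Sum: 450 + 60 + 504 + 84 + 100 = 1198.

1198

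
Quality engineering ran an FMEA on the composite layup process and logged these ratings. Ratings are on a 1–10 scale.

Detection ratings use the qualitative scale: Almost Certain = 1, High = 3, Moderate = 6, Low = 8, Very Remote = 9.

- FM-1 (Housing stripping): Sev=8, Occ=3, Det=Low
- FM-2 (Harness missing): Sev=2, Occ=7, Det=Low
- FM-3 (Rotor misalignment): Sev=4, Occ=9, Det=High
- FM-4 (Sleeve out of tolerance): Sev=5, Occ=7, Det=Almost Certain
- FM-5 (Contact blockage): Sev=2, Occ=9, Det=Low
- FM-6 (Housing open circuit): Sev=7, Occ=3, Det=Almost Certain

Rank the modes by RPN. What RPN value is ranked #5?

RPN = Severity × Occurrence × Detection:
  FM-1: 8 × 3 × 8 = 192
  FM-2: 2 × 7 × 8 = 112
  FM-3: 4 × 9 × 3 = 108
  FM-4: 5 × 7 × 1 = 35
  FM-5: 2 × 9 × 8 = 144
  FM-6: 7 × 3 × 1 = 21
Sorted descending: 192, 144, 112, 108, 35, 21.
The fifth-highest RPN is 35 (FM-4).

35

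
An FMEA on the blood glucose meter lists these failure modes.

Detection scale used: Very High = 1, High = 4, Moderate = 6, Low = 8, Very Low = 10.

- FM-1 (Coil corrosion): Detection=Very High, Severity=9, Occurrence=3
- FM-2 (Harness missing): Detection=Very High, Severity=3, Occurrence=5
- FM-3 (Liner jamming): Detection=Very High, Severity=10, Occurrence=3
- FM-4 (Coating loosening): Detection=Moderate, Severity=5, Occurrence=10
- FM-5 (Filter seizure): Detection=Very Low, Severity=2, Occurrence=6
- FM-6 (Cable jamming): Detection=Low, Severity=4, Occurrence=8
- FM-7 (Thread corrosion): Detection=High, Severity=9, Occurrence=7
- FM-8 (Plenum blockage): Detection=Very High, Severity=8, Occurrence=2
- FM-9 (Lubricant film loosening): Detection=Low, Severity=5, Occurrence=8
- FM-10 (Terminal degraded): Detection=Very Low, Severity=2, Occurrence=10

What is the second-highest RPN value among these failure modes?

300

RPN = Severity × Occurrence × Detection:
  FM-1: 9 × 3 × 1 = 27
  FM-2: 3 × 5 × 1 = 15
  FM-3: 10 × 3 × 1 = 30
  FM-4: 5 × 10 × 6 = 300
  FM-5: 2 × 6 × 10 = 120
  FM-6: 4 × 8 × 8 = 256
  FM-7: 9 × 7 × 4 = 252
  FM-8: 8 × 2 × 1 = 16
  FM-9: 5 × 8 × 8 = 320
  FM-10: 2 × 10 × 10 = 200
Sorted descending: 320, 300, 256, 252, 200, 120, 30, 27, 16, 15.
The second-highest RPN is 300 (FM-4).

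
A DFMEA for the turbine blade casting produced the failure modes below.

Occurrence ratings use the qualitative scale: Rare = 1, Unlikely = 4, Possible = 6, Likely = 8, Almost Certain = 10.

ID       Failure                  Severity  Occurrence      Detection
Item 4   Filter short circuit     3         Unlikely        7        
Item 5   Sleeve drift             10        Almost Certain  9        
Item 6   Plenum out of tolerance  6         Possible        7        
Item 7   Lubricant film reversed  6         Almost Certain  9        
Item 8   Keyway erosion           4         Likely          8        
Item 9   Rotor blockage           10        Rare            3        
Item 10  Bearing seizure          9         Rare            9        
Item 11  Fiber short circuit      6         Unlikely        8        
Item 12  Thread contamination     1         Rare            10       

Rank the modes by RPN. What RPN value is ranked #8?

RPN = Severity × Occurrence × Detection:
  Item 4: 3 × 4 × 7 = 84
  Item 5: 10 × 10 × 9 = 900
  Item 6: 6 × 6 × 7 = 252
  Item 7: 6 × 10 × 9 = 540
  Item 8: 4 × 8 × 8 = 256
  Item 9: 10 × 1 × 3 = 30
  Item 10: 9 × 1 × 9 = 81
  Item 11: 6 × 4 × 8 = 192
  Item 12: 1 × 1 × 10 = 10
Sorted descending: 900, 540, 256, 252, 192, 84, 81, 30, 10.
The eighth-highest RPN is 30 (Item 9).

30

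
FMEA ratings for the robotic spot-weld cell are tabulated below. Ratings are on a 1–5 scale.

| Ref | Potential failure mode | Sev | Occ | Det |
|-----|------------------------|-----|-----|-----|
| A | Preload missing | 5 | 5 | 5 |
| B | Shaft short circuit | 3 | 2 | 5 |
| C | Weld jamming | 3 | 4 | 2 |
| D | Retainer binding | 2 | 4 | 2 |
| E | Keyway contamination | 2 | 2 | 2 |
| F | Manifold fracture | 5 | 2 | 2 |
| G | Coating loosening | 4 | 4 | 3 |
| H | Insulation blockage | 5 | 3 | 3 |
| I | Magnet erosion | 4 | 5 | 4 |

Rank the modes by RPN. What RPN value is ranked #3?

RPN = Severity × Occurrence × Detection:
  A: 5 × 5 × 5 = 125
  B: 3 × 2 × 5 = 30
  C: 3 × 4 × 2 = 24
  D: 2 × 4 × 2 = 16
  E: 2 × 2 × 2 = 8
  F: 5 × 2 × 2 = 20
  G: 4 × 4 × 3 = 48
  H: 5 × 3 × 3 = 45
  I: 4 × 5 × 4 = 80
Sorted descending: 125, 80, 48, 45, 30, 24, 20, 16, 8.
The third-highest RPN is 48 (G).

48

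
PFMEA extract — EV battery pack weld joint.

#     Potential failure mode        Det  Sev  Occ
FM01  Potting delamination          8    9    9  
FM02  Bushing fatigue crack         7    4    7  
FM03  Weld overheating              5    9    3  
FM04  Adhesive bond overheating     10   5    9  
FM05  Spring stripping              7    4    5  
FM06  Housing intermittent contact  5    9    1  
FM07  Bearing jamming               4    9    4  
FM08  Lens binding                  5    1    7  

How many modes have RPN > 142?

4

RPN = Severity × Occurrence × Detection:
  FM01: 9 × 9 × 8 = 648
  FM02: 4 × 7 × 7 = 196
  FM03: 9 × 3 × 5 = 135
  FM04: 5 × 9 × 10 = 450
  FM05: 4 × 5 × 7 = 140
  FM06: 9 × 1 × 5 = 45
  FM07: 9 × 4 × 4 = 144
  FM08: 1 × 7 × 5 = 35
Modes with RPN > 142: FM01 (648), FM02 (196), FM04 (450), FM07 (144) → 4.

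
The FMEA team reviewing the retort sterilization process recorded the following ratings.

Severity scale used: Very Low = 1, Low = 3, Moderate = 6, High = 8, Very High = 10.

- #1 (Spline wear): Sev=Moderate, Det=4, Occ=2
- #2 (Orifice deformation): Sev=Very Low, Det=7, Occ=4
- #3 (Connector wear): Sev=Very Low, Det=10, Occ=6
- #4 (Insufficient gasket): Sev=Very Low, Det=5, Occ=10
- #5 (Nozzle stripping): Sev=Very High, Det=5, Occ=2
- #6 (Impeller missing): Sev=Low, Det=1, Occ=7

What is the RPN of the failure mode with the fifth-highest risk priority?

28

RPN = Severity × Occurrence × Detection:
  #1: 6 × 2 × 4 = 48
  #2: 1 × 4 × 7 = 28
  #3: 1 × 6 × 10 = 60
  #4: 1 × 10 × 5 = 50
  #5: 10 × 2 × 5 = 100
  #6: 3 × 7 × 1 = 21
Sorted descending: 100, 60, 50, 48, 28, 21.
The fifth-highest RPN is 28 (#2).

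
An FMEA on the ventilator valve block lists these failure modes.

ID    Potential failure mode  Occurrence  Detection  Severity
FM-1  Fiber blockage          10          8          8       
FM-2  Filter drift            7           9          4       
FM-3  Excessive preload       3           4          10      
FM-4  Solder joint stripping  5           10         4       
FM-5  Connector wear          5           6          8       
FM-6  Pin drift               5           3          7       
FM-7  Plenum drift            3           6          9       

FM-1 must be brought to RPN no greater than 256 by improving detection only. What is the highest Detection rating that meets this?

FM-1: S=8, O=10, D=8 → current RPN = 640.
Fixed product = 80. Need 80 × D ≤ 256, so D ≤ 256/80 = 3.20.
Maximum integer Detection rating = 3 (gives RPN 240; D=4 would give 320 > 256).

3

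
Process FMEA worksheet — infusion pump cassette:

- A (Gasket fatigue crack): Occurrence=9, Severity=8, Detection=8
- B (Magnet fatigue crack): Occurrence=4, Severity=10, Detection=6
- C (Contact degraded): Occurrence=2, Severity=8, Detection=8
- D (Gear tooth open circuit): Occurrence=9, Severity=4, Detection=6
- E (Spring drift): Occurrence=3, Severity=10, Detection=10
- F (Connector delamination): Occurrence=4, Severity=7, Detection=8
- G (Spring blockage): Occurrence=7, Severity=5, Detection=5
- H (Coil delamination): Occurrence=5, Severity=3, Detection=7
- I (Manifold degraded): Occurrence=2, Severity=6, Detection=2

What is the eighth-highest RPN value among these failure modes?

RPN = Severity × Occurrence × Detection:
  A: 8 × 9 × 8 = 576
  B: 10 × 4 × 6 = 240
  C: 8 × 2 × 8 = 128
  D: 4 × 9 × 6 = 216
  E: 10 × 3 × 10 = 300
  F: 7 × 4 × 8 = 224
  G: 5 × 7 × 5 = 175
  H: 3 × 5 × 7 = 105
  I: 6 × 2 × 2 = 24
Sorted descending: 576, 300, 240, 224, 216, 175, 128, 105, 24.
The eighth-highest RPN is 105 (H).

105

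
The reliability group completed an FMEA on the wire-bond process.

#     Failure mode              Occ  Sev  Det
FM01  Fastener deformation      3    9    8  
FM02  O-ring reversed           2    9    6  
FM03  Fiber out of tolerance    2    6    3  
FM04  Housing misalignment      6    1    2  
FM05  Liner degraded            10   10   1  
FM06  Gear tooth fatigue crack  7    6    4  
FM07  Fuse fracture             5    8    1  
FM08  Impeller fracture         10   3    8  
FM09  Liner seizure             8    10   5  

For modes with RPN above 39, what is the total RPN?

1272

RPN = Severity × Occurrence × Detection:
  FM01: 9 × 3 × 8 = 216
  FM02: 9 × 2 × 6 = 108
  FM03: 6 × 2 × 3 = 36
  FM04: 1 × 6 × 2 = 12
  FM05: 10 × 10 × 1 = 100
  FM06: 6 × 7 × 4 = 168
  FM07: 8 × 5 × 1 = 40
  FM08: 3 × 10 × 8 = 240
  FM09: 10 × 8 × 5 = 400
RPN > 39: FM01 (216), FM02 (108), FM05 (100), FM06 (168), FM07 (40), FM08 (240), FM09 (400).
Sum: 216 + 108 + 100 + 168 + 40 + 240 + 400 = 1272.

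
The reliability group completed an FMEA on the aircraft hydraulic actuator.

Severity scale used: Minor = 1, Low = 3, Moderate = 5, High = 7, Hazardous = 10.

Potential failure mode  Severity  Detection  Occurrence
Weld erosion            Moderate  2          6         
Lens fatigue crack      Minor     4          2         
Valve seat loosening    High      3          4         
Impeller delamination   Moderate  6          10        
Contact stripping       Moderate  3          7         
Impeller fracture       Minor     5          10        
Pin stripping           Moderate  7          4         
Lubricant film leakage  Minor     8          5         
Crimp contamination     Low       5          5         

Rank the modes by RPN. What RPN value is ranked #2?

RPN = Severity × Occurrence × Detection:
  Weld erosion: 5 × 6 × 2 = 60
  Lens fatigue crack: 1 × 2 × 4 = 8
  Valve seat loosening: 7 × 4 × 3 = 84
  Impeller delamination: 5 × 10 × 6 = 300
  Contact stripping: 5 × 7 × 3 = 105
  Impeller fracture: 1 × 10 × 5 = 50
  Pin stripping: 5 × 4 × 7 = 140
  Lubricant film leakage: 1 × 5 × 8 = 40
  Crimp contamination: 3 × 5 × 5 = 75
Sorted descending: 300, 140, 105, 84, 75, 60, 50, 40, 8.
The second-highest RPN is 140 (Pin stripping).

140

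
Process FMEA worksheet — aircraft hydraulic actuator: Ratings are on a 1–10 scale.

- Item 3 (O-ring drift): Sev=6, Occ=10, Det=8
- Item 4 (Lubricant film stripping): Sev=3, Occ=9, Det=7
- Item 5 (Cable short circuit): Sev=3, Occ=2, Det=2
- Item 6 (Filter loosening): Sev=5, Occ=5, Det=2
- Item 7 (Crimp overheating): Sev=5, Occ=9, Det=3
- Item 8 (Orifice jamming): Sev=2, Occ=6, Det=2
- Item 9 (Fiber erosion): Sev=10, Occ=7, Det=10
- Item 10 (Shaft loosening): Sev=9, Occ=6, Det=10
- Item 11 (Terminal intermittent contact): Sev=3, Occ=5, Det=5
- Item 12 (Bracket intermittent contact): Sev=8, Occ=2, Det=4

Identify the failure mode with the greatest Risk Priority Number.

RPN = Severity × Occurrence × Detection:
  Item 3: 6 × 10 × 8 = 480
  Item 4: 3 × 9 × 7 = 189
  Item 5: 3 × 2 × 2 = 12
  Item 6: 5 × 5 × 2 = 50
  Item 7: 5 × 9 × 3 = 135
  Item 8: 2 × 6 × 2 = 24
  Item 9: 10 × 7 × 10 = 700
  Item 10: 9 × 6 × 10 = 540
  Item 11: 3 × 5 × 5 = 75
  Item 12: 8 × 2 × 4 = 64
Highest RPN is 700 → Item 9.

Item 9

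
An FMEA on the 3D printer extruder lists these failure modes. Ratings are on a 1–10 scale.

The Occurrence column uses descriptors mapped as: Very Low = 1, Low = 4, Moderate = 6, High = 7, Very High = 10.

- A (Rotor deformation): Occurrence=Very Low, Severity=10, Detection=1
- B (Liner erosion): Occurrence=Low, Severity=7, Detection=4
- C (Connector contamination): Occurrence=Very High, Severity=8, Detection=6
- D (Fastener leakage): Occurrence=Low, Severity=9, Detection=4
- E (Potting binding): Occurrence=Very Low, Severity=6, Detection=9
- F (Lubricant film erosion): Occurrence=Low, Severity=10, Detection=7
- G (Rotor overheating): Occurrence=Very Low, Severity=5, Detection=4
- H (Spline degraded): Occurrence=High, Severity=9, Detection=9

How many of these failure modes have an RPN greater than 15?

7

RPN = Severity × Occurrence × Detection:
  A: 10 × 1 × 1 = 10
  B: 7 × 4 × 4 = 112
  C: 8 × 10 × 6 = 480
  D: 9 × 4 × 4 = 144
  E: 6 × 1 × 9 = 54
  F: 10 × 4 × 7 = 280
  G: 5 × 1 × 4 = 20
  H: 9 × 7 × 9 = 567
Modes with RPN > 15: B (112), C (480), D (144), E (54), F (280), G (20), H (567) → 7.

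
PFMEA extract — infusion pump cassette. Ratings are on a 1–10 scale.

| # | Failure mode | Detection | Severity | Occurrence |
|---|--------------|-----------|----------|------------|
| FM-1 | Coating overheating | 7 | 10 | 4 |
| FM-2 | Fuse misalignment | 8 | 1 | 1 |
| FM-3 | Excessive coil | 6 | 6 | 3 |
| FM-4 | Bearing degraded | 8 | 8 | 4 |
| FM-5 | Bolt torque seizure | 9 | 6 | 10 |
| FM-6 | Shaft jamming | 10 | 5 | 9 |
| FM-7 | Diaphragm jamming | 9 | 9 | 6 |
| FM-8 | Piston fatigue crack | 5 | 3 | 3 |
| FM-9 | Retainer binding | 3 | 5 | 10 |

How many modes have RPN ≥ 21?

8

RPN = Severity × Occurrence × Detection:
  FM-1: 10 × 4 × 7 = 280
  FM-2: 1 × 1 × 8 = 8
  FM-3: 6 × 3 × 6 = 108
  FM-4: 8 × 4 × 8 = 256
  FM-5: 6 × 10 × 9 = 540
  FM-6: 5 × 9 × 10 = 450
  FM-7: 9 × 6 × 9 = 486
  FM-8: 3 × 3 × 5 = 45
  FM-9: 5 × 10 × 3 = 150
Modes with RPN ≥ 21: FM-1 (280), FM-3 (108), FM-4 (256), FM-5 (540), FM-6 (450), FM-7 (486), FM-8 (45), FM-9 (150) → 8.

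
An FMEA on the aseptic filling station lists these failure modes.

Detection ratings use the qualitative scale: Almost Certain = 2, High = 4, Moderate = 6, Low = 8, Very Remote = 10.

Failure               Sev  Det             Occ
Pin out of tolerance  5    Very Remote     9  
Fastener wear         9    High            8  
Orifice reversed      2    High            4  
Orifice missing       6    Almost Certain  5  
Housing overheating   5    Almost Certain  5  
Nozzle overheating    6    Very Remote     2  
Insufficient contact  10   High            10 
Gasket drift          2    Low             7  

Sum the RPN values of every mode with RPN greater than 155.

1138

RPN = Severity × Occurrence × Detection:
  Pin out of tolerance: 5 × 9 × 10 = 450
  Fastener wear: 9 × 8 × 4 = 288
  Orifice reversed: 2 × 4 × 4 = 32
  Orifice missing: 6 × 5 × 2 = 60
  Housing overheating: 5 × 5 × 2 = 50
  Nozzle overheating: 6 × 2 × 10 = 120
  Insufficient contact: 10 × 10 × 4 = 400
  Gasket drift: 2 × 7 × 8 = 112
RPN > 155: Pin out of tolerance (450), Fastener wear (288), Insufficient contact (400).
Sum: 450 + 288 + 400 = 1138.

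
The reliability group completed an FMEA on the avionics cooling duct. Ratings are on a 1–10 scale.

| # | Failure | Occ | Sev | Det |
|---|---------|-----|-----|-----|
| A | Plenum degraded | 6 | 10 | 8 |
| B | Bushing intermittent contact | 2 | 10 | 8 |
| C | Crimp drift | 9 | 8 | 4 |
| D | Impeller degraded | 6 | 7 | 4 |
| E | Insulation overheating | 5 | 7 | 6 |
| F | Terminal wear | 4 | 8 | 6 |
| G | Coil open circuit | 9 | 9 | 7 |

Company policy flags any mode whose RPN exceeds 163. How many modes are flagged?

RPN = Severity × Occurrence × Detection:
  A: 10 × 6 × 8 = 480
  B: 10 × 2 × 8 = 160
  C: 8 × 9 × 4 = 288
  D: 7 × 6 × 4 = 168
  E: 7 × 5 × 6 = 210
  F: 8 × 4 × 6 = 192
  G: 9 × 9 × 7 = 567
Modes with RPN > 163: A (480), C (288), D (168), E (210), F (192), G (567) → 6.

6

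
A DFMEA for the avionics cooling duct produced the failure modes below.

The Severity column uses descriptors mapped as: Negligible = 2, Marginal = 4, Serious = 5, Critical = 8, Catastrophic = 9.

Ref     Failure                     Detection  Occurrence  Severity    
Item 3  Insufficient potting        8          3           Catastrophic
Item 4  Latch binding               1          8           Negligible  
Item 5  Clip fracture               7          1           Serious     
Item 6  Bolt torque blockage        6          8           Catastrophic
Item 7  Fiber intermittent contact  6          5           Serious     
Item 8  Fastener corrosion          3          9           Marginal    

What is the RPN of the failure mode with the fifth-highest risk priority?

RPN = Severity × Occurrence × Detection:
  Item 3: 9 × 3 × 8 = 216
  Item 4: 2 × 8 × 1 = 16
  Item 5: 5 × 1 × 7 = 35
  Item 6: 9 × 8 × 6 = 432
  Item 7: 5 × 5 × 6 = 150
  Item 8: 4 × 9 × 3 = 108
Sorted descending: 432, 216, 150, 108, 35, 16.
The fifth-highest RPN is 35 (Item 5).

35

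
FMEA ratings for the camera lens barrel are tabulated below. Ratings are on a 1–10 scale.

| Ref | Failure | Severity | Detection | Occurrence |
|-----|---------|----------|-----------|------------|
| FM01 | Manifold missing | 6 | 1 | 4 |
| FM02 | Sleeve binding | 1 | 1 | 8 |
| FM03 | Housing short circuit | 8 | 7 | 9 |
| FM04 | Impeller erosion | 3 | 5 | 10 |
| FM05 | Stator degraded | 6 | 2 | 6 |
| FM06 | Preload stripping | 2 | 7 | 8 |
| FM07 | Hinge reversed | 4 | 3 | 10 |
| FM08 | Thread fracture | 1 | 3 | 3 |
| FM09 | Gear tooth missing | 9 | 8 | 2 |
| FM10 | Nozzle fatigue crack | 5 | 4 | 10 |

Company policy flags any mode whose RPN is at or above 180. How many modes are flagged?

RPN = Severity × Occurrence × Detection:
  FM01: 6 × 4 × 1 = 24
  FM02: 1 × 8 × 1 = 8
  FM03: 8 × 9 × 7 = 504
  FM04: 3 × 10 × 5 = 150
  FM05: 6 × 6 × 2 = 72
  FM06: 2 × 8 × 7 = 112
  FM07: 4 × 10 × 3 = 120
  FM08: 1 × 3 × 3 = 9
  FM09: 9 × 2 × 8 = 144
  FM10: 5 × 10 × 4 = 200
Modes with RPN ≥ 180: FM03 (504), FM10 (200) → 2.

2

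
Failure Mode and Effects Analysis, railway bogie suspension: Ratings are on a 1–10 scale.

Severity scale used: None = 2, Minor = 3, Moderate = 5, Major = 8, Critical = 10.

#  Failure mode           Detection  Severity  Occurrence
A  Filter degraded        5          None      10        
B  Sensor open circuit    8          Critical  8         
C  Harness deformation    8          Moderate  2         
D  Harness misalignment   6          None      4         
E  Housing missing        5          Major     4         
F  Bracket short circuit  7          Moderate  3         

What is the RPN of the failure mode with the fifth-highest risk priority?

80

RPN = Severity × Occurrence × Detection:
  A: 2 × 10 × 5 = 100
  B: 10 × 8 × 8 = 640
  C: 5 × 2 × 8 = 80
  D: 2 × 4 × 6 = 48
  E: 8 × 4 × 5 = 160
  F: 5 × 3 × 7 = 105
Sorted descending: 640, 160, 105, 100, 80, 48.
The fifth-highest RPN is 80 (C).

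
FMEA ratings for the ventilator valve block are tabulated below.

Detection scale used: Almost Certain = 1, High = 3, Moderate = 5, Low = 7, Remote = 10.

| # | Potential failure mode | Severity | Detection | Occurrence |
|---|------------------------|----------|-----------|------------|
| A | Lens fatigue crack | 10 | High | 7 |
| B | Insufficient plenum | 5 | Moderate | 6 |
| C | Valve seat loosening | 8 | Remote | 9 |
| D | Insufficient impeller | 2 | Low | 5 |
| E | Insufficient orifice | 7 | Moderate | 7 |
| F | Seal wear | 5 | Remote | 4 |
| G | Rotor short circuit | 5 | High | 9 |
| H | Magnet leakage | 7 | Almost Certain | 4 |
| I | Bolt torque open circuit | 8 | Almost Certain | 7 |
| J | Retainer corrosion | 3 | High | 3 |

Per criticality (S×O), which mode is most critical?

C

Criticality = Severity × Occurrence:
  A: 10 × 7 = 70
  B: 5 × 6 = 30
  C: 8 × 9 = 72
  D: 2 × 5 = 10
  E: 7 × 7 = 49
  F: 5 × 4 = 20
  G: 5 × 9 = 45
  H: 7 × 4 = 28
  I: 8 × 7 = 56
  J: 3 × 3 = 9
Highest criticality is 72 → C.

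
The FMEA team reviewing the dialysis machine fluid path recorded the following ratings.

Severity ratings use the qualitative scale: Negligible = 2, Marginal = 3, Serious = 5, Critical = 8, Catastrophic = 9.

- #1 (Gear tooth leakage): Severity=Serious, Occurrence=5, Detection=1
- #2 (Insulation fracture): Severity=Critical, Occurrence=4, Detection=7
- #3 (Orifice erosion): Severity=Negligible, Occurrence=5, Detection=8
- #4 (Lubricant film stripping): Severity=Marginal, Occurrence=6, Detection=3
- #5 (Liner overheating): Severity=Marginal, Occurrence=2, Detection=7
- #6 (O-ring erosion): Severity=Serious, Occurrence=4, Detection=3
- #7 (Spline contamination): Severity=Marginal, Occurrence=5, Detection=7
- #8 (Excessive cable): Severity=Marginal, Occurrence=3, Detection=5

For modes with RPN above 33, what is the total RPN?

RPN = Severity × Occurrence × Detection:
  #1: 5 × 5 × 1 = 25
  #2: 8 × 4 × 7 = 224
  #3: 2 × 5 × 8 = 80
  #4: 3 × 6 × 3 = 54
  #5: 3 × 2 × 7 = 42
  #6: 5 × 4 × 3 = 60
  #7: 3 × 5 × 7 = 105
  #8: 3 × 3 × 5 = 45
RPN > 33: #2 (224), #3 (80), #4 (54), #5 (42), #6 (60), #7 (105), #8 (45).
Sum: 224 + 80 + 54 + 42 + 60 + 105 + 45 = 610.

610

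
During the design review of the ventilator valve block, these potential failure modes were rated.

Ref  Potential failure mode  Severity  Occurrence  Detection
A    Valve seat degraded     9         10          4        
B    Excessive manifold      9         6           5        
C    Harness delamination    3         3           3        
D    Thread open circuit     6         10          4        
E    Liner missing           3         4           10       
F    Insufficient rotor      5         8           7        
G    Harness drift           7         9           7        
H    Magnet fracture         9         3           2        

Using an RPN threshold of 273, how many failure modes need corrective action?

3

RPN = Severity × Occurrence × Detection:
  A: 9 × 10 × 4 = 360
  B: 9 × 6 × 5 = 270
  C: 3 × 3 × 3 = 27
  D: 6 × 10 × 4 = 240
  E: 3 × 4 × 10 = 120
  F: 5 × 8 × 7 = 280
  G: 7 × 9 × 7 = 441
  H: 9 × 3 × 2 = 54
Modes with RPN ≥ 273: A (360), F (280), G (441) → 3.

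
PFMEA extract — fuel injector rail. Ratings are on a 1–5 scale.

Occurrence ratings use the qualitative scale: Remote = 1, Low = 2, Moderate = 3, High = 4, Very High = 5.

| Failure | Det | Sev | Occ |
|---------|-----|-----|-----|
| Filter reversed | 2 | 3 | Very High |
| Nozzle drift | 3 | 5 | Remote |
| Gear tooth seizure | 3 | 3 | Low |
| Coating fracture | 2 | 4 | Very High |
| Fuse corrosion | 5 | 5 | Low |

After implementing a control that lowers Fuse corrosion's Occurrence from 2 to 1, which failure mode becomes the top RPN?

Coating fracture

RPN = Severity × Occurrence × Detection:
  Filter reversed: 3 × 5 × 2 = 30
  Nozzle drift: 5 × 1 × 3 = 15
  Gear tooth seizure: 3 × 2 × 3 = 18
  Coating fracture: 4 × 5 × 2 = 40
  Fuse corrosion: 5 × 2 × 5 = 50
After action: Fuse corrosion → 5 × 1 × 5 = 25.
Revised RPNs: Coating fracture=40, Filter reversed=30, Fuse corrosion=25, Gear tooth seizure=18, Nozzle drift=15.
Highest is now Coating fracture (40).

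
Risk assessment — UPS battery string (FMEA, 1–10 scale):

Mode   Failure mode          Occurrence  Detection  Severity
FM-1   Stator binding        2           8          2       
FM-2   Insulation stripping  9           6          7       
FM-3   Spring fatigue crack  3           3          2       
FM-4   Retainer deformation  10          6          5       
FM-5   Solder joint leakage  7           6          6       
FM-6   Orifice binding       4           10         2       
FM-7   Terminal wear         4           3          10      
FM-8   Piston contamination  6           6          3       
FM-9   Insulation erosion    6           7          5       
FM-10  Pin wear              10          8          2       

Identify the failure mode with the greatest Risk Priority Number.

RPN = Severity × Occurrence × Detection:
  FM-1: 2 × 2 × 8 = 32
  FM-2: 7 × 9 × 6 = 378
  FM-3: 2 × 3 × 3 = 18
  FM-4: 5 × 10 × 6 = 300
  FM-5: 6 × 7 × 6 = 252
  FM-6: 2 × 4 × 10 = 80
  FM-7: 10 × 4 × 3 = 120
  FM-8: 3 × 6 × 6 = 108
  FM-9: 5 × 6 × 7 = 210
  FM-10: 2 × 10 × 8 = 160
Highest RPN is 378 → FM-2.

FM-2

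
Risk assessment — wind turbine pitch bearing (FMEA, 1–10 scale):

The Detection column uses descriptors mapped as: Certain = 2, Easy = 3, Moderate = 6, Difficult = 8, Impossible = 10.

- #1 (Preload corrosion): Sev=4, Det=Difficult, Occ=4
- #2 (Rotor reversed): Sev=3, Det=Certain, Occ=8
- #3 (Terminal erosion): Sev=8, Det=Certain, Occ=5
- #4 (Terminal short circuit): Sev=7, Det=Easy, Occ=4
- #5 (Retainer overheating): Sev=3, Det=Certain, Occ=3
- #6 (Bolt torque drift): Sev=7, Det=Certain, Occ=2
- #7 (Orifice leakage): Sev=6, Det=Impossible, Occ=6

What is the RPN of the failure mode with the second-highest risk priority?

RPN = Severity × Occurrence × Detection:
  #1: 4 × 4 × 8 = 128
  #2: 3 × 8 × 2 = 48
  #3: 8 × 5 × 2 = 80
  #4: 7 × 4 × 3 = 84
  #5: 3 × 3 × 2 = 18
  #6: 7 × 2 × 2 = 28
  #7: 6 × 6 × 10 = 360
Sorted descending: 360, 128, 84, 80, 48, 28, 18.
The second-highest RPN is 128 (#1).

128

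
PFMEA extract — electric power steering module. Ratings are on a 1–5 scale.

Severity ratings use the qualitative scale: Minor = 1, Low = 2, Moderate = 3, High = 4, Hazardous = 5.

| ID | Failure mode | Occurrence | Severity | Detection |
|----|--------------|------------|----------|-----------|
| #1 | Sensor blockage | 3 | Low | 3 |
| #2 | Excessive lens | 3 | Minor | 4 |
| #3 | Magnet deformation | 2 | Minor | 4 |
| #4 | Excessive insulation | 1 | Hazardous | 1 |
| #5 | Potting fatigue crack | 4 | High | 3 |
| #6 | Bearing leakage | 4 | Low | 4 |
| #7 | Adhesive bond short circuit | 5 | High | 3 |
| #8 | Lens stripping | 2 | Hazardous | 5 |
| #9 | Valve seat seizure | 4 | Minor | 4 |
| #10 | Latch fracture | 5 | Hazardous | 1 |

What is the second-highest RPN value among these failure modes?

50

RPN = Severity × Occurrence × Detection:
  #1: 2 × 3 × 3 = 18
  #2: 1 × 3 × 4 = 12
  #3: 1 × 2 × 4 = 8
  #4: 5 × 1 × 1 = 5
  #5: 4 × 4 × 3 = 48
  #6: 2 × 4 × 4 = 32
  #7: 4 × 5 × 3 = 60
  #8: 5 × 2 × 5 = 50
  #9: 1 × 4 × 4 = 16
  #10: 5 × 5 × 1 = 25
Sorted descending: 60, 50, 48, 32, 25, 18, 16, 12, 8, 5.
The second-highest RPN is 50 (#8).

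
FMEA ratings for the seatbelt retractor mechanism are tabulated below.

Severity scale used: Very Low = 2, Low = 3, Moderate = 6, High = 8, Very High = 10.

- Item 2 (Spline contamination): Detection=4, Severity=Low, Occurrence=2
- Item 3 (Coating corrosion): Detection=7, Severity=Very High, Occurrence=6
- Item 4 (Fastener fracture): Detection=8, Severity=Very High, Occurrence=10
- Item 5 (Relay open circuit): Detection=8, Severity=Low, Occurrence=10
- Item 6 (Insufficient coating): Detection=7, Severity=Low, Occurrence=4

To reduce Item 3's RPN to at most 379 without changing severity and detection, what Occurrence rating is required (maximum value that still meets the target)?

Item 3: S=10, O=6, D=7 → current RPN = 420.
Fixed product = 70. Need 70 × O ≤ 379, so O ≤ 379/70 = 5.41.
Maximum integer Occurrence rating = 5 (gives RPN 350; O=6 would give 420 > 379).

5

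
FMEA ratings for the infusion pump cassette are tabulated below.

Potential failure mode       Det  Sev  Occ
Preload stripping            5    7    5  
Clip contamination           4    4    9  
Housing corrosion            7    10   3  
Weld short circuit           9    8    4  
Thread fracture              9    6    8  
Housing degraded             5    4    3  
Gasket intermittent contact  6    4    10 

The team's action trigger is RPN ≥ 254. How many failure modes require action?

RPN = Severity × Occurrence × Detection:
  Preload stripping: 7 × 5 × 5 = 175
  Clip contamination: 4 × 9 × 4 = 144
  Housing corrosion: 10 × 3 × 7 = 210
  Weld short circuit: 8 × 4 × 9 = 288
  Thread fracture: 6 × 8 × 9 = 432
  Housing degraded: 4 × 3 × 5 = 60
  Gasket intermittent contact: 4 × 10 × 6 = 240
Modes with RPN ≥ 254: Weld short circuit (288), Thread fracture (432) → 2.

2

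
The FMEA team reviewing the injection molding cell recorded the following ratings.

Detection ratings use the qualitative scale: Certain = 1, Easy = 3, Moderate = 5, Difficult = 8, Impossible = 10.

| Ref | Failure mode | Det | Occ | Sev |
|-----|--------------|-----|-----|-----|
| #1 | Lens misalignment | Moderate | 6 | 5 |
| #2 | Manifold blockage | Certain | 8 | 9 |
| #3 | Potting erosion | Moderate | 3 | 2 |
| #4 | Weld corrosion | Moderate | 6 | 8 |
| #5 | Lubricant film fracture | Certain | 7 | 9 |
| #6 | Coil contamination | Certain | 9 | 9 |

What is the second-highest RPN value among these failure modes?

RPN = Severity × Occurrence × Detection:
  #1: 5 × 6 × 5 = 150
  #2: 9 × 8 × 1 = 72
  #3: 2 × 3 × 5 = 30
  #4: 8 × 6 × 5 = 240
  #5: 9 × 7 × 1 = 63
  #6: 9 × 9 × 1 = 81
Sorted descending: 240, 150, 81, 72, 63, 30.
The second-highest RPN is 150 (#1).

150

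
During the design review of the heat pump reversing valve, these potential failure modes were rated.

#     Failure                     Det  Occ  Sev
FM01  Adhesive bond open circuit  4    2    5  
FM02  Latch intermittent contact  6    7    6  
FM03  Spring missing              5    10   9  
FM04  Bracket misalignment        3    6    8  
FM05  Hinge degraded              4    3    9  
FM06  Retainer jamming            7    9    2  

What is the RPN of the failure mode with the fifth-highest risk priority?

108

RPN = Severity × Occurrence × Detection:
  FM01: 5 × 2 × 4 = 40
  FM02: 6 × 7 × 6 = 252
  FM03: 9 × 10 × 5 = 450
  FM04: 8 × 6 × 3 = 144
  FM05: 9 × 3 × 4 = 108
  FM06: 2 × 9 × 7 = 126
Sorted descending: 450, 252, 144, 126, 108, 40.
The fifth-highest RPN is 108 (FM05).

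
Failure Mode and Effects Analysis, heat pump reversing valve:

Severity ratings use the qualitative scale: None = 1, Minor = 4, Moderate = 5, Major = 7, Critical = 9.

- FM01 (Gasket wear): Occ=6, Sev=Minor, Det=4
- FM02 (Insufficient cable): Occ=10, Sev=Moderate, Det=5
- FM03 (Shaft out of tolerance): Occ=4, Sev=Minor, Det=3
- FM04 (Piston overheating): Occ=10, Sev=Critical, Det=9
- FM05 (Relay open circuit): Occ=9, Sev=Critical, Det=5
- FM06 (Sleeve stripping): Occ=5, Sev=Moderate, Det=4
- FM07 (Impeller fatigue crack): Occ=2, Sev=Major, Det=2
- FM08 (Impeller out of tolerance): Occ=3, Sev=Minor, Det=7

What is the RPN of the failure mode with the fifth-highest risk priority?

96

RPN = Severity × Occurrence × Detection:
  FM01: 4 × 6 × 4 = 96
  FM02: 5 × 10 × 5 = 250
  FM03: 4 × 4 × 3 = 48
  FM04: 9 × 10 × 9 = 810
  FM05: 9 × 9 × 5 = 405
  FM06: 5 × 5 × 4 = 100
  FM07: 7 × 2 × 2 = 28
  FM08: 4 × 3 × 7 = 84
Sorted descending: 810, 405, 250, 100, 96, 84, 48, 28.
The fifth-highest RPN is 96 (FM01).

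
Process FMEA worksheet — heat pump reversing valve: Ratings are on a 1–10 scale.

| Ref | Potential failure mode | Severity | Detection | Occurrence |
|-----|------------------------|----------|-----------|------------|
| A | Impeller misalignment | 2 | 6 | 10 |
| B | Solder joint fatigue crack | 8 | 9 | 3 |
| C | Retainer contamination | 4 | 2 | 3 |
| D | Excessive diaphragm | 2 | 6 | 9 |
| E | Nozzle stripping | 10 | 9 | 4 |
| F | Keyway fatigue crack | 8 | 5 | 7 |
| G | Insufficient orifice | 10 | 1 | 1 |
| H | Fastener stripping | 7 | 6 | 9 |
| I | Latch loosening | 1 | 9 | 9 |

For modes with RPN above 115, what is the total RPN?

1354

RPN = Severity × Occurrence × Detection:
  A: 2 × 10 × 6 = 120
  B: 8 × 3 × 9 = 216
  C: 4 × 3 × 2 = 24
  D: 2 × 9 × 6 = 108
  E: 10 × 4 × 9 = 360
  F: 8 × 7 × 5 = 280
  G: 10 × 1 × 1 = 10
  H: 7 × 9 × 6 = 378
  I: 1 × 9 × 9 = 81
RPN > 115: A (120), B (216), E (360), F (280), H (378).
Sum: 120 + 216 + 360 + 280 + 378 = 1354.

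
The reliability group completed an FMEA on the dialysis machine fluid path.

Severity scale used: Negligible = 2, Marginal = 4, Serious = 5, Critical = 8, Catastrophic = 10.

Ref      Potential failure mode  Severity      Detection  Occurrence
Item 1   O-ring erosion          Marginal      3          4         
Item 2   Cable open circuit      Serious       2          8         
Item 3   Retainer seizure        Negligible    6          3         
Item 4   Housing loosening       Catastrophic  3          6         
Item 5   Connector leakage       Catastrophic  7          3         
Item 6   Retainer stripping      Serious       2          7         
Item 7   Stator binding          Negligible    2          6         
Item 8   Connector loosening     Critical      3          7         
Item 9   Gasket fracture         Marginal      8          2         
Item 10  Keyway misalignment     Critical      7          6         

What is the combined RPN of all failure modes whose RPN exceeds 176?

RPN = Severity × Occurrence × Detection:
  Item 1: 4 × 4 × 3 = 48
  Item 2: 5 × 8 × 2 = 80
  Item 3: 2 × 3 × 6 = 36
  Item 4: 10 × 6 × 3 = 180
  Item 5: 10 × 3 × 7 = 210
  Item 6: 5 × 7 × 2 = 70
  Item 7: 2 × 6 × 2 = 24
  Item 8: 8 × 7 × 3 = 168
  Item 9: 4 × 2 × 8 = 64
  Item 10: 8 × 6 × 7 = 336
RPN > 176: Item 4 (180), Item 5 (210), Item 10 (336).
Sum: 180 + 210 + 336 = 726.

726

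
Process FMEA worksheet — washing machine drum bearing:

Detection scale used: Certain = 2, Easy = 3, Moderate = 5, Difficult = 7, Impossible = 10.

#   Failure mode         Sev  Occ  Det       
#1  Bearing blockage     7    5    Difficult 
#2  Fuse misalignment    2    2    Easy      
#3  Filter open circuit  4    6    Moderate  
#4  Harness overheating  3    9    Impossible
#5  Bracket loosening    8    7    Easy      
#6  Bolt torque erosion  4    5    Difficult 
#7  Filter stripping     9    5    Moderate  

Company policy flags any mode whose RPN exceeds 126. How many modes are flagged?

RPN = Severity × Occurrence × Detection:
  #1: 7 × 5 × 7 = 245
  #2: 2 × 2 × 3 = 12
  #3: 4 × 6 × 5 = 120
  #4: 3 × 9 × 10 = 270
  #5: 8 × 7 × 3 = 168
  #6: 4 × 5 × 7 = 140
  #7: 9 × 5 × 5 = 225
Modes with RPN > 126: #1 (245), #4 (270), #5 (168), #6 (140), #7 (225) → 5.

5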